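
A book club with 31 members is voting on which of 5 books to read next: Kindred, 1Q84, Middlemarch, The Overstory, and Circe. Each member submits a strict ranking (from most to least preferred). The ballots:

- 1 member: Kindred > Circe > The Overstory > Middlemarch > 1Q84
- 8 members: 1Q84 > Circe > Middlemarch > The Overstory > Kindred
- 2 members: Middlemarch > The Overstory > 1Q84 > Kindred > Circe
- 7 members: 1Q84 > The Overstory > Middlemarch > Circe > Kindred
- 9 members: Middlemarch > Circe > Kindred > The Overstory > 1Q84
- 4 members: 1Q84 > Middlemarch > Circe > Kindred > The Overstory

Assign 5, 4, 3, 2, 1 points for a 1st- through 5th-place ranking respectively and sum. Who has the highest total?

Middlemarch

Kindred: 1·5 + 8·1 + 2·2 + 7·1 + 9·3 + 4·2 = 59
1Q84: 1·1 + 8·5 + 2·3 + 7·5 + 9·1 + 4·5 = 111
Middlemarch: 1·2 + 8·3 + 2·5 + 7·3 + 9·5 + 4·4 = 118
The Overstory: 1·3 + 8·2 + 2·4 + 7·4 + 9·2 + 4·1 = 77
Circe: 1·4 + 8·4 + 2·1 + 7·2 + 9·4 + 4·3 = 100
Middlemarch has the highest Borda score (118).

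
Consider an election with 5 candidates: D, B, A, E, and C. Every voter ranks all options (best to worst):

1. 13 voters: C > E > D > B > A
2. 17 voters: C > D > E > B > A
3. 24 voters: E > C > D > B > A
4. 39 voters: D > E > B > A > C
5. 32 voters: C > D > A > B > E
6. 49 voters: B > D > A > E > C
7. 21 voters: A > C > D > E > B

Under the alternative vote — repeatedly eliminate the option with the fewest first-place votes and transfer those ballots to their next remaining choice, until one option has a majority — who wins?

Round 1: D 39, B 49, A 21, E 24, C 62. Eliminate A.
Round 2: D 39, B 49, E 24, C 83. Eliminate E.
Round 3: D 39, B 49, C 107. C has a majority.

C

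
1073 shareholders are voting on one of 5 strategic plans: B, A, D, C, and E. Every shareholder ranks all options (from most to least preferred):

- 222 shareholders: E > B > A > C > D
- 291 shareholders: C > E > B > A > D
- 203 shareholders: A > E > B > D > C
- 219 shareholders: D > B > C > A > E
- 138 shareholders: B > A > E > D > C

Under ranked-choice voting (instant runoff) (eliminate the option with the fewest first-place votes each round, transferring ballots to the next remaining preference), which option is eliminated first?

B

Round 1: B 138, A 203, D 219, C 291, E 222. Eliminate B.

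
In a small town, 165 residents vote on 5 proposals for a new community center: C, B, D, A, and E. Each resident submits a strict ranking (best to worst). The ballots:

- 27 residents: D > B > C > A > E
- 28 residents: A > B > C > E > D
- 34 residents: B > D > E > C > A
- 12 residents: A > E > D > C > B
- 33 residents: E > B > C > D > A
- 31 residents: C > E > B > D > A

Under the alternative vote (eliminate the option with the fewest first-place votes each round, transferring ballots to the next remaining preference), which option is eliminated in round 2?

C

Round 1: C 31, B 34, D 27, A 40, E 33. Eliminate D.
Round 2: C 31, B 61, A 40, E 33. Eliminate C.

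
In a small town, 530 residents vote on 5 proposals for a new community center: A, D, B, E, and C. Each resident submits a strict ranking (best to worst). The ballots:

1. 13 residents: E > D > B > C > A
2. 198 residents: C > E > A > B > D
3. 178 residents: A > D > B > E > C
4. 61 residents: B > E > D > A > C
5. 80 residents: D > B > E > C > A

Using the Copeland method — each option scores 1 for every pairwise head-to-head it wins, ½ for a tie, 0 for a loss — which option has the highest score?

A: beats D and B; loses to E and C → score 2.
D: beats B and C; loses to A and E → score 2.
B: beats E and C; loses to A and D → score 2.
E: beats A, D, and C; loses to B → score 3.
C: beats A; loses to D, B, and E → score 1.
E has the best pairwise record.

E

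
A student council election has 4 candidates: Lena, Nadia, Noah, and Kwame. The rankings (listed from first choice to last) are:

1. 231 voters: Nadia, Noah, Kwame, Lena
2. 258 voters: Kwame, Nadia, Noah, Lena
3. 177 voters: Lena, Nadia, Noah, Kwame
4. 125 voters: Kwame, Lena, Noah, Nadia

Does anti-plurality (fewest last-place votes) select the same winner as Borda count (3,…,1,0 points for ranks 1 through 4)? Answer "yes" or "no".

no

Anti-plurality — last-place votes: Lena 489, Nadia 125, Noah 0, Kwame 177. Winner: Noah.
Borda — scores: Lena 781, Nadia 1563, Noah 1022, Kwame 1380. Winner: Nadia.
The two methods disagree.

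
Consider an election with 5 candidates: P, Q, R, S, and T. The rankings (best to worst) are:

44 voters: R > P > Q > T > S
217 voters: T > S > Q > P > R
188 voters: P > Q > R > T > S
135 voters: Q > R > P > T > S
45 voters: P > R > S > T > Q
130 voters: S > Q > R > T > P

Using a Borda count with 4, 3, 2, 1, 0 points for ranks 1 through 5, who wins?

P: 44·3 + 217·1 + 188·4 + 135·2 + 45·4 + 130·0 = 1551
Q: 44·2 + 217·2 + 188·3 + 135·4 + 45·0 + 130·3 = 2016
R: 44·4 + 217·0 + 188·2 + 135·3 + 45·3 + 130·2 = 1352
S: 44·0 + 217·3 + 188·0 + 135·0 + 45·2 + 130·4 = 1261
T: 44·1 + 217·4 + 188·1 + 135·1 + 45·1 + 130·1 = 1410
Q has the highest Borda score (2016).

Q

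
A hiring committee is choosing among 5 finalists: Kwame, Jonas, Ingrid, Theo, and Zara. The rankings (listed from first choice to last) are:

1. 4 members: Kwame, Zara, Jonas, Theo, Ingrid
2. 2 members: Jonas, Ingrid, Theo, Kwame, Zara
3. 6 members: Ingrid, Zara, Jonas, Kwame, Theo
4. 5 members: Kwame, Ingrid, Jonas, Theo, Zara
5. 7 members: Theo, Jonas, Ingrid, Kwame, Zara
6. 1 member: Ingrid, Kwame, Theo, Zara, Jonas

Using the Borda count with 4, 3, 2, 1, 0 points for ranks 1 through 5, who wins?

Ingrid

Kwame: 4·4 + 2·1 + 6·1 + 5·4 + 7·1 + 1·3 = 54
Jonas: 4·2 + 2·4 + 6·2 + 5·2 + 7·3 + 1·0 = 59
Ingrid: 4·0 + 2·3 + 6·4 + 5·3 + 7·2 + 1·4 = 63
Theo: 4·1 + 2·2 + 6·0 + 5·1 + 7·4 + 1·2 = 43
Zara: 4·3 + 2·0 + 6·3 + 5·0 + 7·0 + 1·1 = 31
Ingrid has the highest Borda score (63).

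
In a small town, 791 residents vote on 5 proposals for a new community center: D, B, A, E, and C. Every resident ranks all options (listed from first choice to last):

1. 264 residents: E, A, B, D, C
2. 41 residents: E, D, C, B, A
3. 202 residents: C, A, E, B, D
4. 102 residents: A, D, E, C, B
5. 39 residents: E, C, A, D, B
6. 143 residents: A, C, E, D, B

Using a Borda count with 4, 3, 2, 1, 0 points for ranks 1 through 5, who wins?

D: 264·1 + 41·3 + 202·0 + 102·3 + 39·1 + 143·1 = 875
B: 264·2 + 41·1 + 202·1 + 102·0 + 39·0 + 143·0 = 771
A: 264·3 + 41·0 + 202·3 + 102·4 + 39·2 + 143·4 = 2456
E: 264·4 + 41·4 + 202·2 + 102·2 + 39·4 + 143·2 = 2270
C: 264·0 + 41·2 + 202·4 + 102·1 + 39·3 + 143·3 = 1538
A has the highest Borda score (2456).

A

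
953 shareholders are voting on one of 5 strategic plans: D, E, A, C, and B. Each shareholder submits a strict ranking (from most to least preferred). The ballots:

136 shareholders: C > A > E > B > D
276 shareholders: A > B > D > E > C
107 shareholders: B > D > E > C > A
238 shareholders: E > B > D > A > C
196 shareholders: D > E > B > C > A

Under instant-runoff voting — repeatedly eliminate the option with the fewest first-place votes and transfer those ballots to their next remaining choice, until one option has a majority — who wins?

Round 1: D 196, E 238, A 276, C 136, B 107. Eliminate B.
Round 2: D 303, E 238, A 276, C 136. Eliminate C.
Round 3: D 303, E 238, A 412. Eliminate E.
Round 4: D 541, A 412. D has a majority.

D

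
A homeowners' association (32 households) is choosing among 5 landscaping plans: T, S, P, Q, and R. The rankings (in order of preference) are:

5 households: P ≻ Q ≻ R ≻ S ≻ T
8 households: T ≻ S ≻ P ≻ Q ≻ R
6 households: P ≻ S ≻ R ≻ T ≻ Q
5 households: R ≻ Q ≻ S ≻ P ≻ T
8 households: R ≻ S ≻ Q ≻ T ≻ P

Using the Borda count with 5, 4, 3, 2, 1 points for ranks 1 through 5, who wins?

T: 5·1 + 8·5 + 6·2 + 5·1 + 8·2 = 78
S: 5·2 + 8·4 + 6·4 + 5·3 + 8·4 = 113
P: 5·5 + 8·3 + 6·5 + 5·2 + 8·1 = 97
Q: 5·4 + 8·2 + 6·1 + 5·4 + 8·3 = 86
R: 5·3 + 8·1 + 6·3 + 5·5 + 8·5 = 106
S has the highest Borda score (113).

S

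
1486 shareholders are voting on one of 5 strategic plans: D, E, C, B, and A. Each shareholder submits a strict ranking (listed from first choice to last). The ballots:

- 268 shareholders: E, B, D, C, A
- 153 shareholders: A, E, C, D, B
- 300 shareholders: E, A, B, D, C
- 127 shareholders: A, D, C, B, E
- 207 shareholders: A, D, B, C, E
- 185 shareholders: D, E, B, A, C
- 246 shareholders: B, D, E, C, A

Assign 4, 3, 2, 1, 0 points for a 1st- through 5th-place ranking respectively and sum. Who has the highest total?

D: 268·2 + 153·1 + 300·1 + 127·3 + 207·3 + 185·4 + 246·3 = 3469
E: 268·4 + 153·3 + 300·4 + 127·0 + 207·0 + 185·3 + 246·2 = 3778
C: 268·1 + 153·2 + 300·0 + 127·2 + 207·1 + 185·0 + 246·1 = 1281
B: 268·3 + 153·0 + 300·2 + 127·1 + 207·2 + 185·2 + 246·4 = 3299
A: 268·0 + 153·4 + 300·3 + 127·4 + 207·4 + 185·1 + 246·0 = 3033
E has the highest Borda score (3778).

E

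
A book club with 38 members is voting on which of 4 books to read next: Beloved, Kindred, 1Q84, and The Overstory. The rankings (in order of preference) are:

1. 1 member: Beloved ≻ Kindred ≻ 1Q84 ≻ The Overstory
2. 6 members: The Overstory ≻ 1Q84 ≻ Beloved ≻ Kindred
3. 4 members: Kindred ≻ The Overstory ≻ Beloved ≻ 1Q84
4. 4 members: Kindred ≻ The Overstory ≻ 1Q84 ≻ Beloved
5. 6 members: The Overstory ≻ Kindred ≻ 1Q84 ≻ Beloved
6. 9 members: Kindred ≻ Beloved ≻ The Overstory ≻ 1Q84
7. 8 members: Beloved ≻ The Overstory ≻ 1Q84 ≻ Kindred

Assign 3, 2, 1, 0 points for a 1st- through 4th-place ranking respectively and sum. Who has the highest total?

The Overstory

Beloved: 1·3 + 6·1 + 4·1 + 4·0 + 6·0 + 9·2 + 8·3 = 55
Kindred: 1·2 + 6·0 + 4·3 + 4·3 + 6·2 + 9·3 + 8·0 = 65
1Q84: 1·1 + 6·2 + 4·0 + 4·1 + 6·1 + 9·0 + 8·1 = 31
The Overstory: 1·0 + 6·3 + 4·2 + 4·2 + 6·3 + 9·1 + 8·2 = 77
The Overstory has the highest Borda score (77).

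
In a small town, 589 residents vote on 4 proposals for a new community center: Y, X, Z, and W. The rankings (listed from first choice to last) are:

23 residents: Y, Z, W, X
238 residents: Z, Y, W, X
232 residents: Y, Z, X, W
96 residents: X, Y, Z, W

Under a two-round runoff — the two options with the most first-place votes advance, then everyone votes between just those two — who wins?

Round 1 first-place votes: Y 255, X 96, Z 238, W 0.
Y and Z advance.
Runoff: Y is preferred to Z by 351 voters; Z by 238.
Y wins the runoff.

Y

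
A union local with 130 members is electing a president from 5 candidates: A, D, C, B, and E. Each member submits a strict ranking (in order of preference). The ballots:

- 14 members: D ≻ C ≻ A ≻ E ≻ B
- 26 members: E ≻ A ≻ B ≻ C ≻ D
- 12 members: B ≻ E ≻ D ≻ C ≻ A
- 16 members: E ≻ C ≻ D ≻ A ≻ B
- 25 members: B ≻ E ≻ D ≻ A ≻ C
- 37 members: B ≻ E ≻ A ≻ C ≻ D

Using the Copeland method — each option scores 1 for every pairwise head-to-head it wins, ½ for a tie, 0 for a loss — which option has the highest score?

B

A: beats C; loses to D, B, and E → score 1.
D: beats A; loses to C, B, and E → score 1.
C: beats D; loses to A, B, and E → score 1.
B: beats A, D, C, and E → score 4.
E: beats A, D, and C; loses to B → score 3.
B has the best pairwise record.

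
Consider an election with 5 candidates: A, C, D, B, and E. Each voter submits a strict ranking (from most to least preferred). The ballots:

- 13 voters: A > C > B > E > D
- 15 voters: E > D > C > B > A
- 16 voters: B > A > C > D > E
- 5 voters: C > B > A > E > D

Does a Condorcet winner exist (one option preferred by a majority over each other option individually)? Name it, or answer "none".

none

Checking pairwise contests:
B beats A 36–13.
A beats C 29–20.
A beats D 34–15.
C beats B 33–16.
A beats E 34–15.
Every option loses at least one head-to-head, so there is no Condorcet winner.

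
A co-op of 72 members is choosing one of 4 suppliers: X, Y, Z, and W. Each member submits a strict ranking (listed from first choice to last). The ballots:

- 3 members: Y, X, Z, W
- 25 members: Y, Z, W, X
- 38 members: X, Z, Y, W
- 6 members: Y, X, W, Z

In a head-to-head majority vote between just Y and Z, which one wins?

Z

Voters preferring Y to Z: 34; preferring Z to Y: 38.
Z wins the head-to-head.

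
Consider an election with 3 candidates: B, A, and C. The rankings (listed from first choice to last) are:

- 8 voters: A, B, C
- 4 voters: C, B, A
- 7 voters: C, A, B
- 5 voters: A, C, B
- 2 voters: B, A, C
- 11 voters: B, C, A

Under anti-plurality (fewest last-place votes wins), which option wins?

Last-place votes: B 12, A 15, C 10.
C is ranked last by the fewest voters, so C wins.

C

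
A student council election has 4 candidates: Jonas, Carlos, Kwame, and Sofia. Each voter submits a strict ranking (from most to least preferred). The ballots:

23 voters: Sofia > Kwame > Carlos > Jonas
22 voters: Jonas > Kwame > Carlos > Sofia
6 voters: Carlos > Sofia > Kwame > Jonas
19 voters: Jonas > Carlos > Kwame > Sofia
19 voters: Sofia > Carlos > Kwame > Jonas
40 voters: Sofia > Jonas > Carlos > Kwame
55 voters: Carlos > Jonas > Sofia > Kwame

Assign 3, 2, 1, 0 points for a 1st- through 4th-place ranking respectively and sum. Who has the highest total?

Jonas: 23·0 + 22·3 + 6·0 + 19·3 + 19·0 + 40·2 + 55·2 = 313
Carlos: 23·1 + 22·1 + 6·3 + 19·2 + 19·2 + 40·1 + 55·3 = 344
Kwame: 23·2 + 22·2 + 6·1 + 19·1 + 19·1 + 40·0 + 55·0 = 134
Sofia: 23·3 + 22·0 + 6·2 + 19·0 + 19·3 + 40·3 + 55·1 = 313
Carlos has the highest Borda score (344).

Carlos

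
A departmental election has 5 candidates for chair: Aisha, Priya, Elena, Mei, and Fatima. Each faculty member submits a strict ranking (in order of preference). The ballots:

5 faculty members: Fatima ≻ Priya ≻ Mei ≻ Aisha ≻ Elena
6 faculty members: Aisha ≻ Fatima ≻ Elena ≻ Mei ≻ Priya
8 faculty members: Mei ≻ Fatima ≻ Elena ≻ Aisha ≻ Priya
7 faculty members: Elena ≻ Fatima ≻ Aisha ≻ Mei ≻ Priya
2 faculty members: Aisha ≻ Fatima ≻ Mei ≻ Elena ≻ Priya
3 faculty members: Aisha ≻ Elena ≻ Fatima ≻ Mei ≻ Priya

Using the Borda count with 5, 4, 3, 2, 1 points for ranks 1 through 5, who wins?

Fatima

Aisha: 5·2 + 6·5 + 8·2 + 7·3 + 2·5 + 3·5 = 102
Priya: 5·4 + 6·1 + 8·1 + 7·1 + 2·1 + 3·1 = 46
Elena: 5·1 + 6·3 + 8·3 + 7·5 + 2·2 + 3·4 = 98
Mei: 5·3 + 6·2 + 8·5 + 7·2 + 2·3 + 3·2 = 93
Fatima: 5·5 + 6·4 + 8·4 + 7·4 + 2·4 + 3·3 = 126
Fatima has the highest Borda score (126).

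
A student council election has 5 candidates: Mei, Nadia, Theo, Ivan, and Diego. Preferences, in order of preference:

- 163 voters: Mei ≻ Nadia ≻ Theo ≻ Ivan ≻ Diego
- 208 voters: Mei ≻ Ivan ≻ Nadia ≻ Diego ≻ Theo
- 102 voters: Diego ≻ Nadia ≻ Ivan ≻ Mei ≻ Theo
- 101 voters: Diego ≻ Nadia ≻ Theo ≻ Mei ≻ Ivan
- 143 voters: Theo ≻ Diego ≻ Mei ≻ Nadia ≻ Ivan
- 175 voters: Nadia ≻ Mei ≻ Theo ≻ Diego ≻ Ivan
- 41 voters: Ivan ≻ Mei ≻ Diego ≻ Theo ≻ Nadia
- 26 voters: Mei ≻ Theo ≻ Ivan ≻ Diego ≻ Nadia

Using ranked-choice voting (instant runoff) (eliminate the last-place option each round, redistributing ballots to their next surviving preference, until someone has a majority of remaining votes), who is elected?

Round 1: Mei 397, Nadia 175, Theo 143, Ivan 41, Diego 203. Eliminate Ivan.
Round 2: Mei 438, Nadia 175, Theo 143, Diego 203. Eliminate Theo.
Round 3: Mei 438, Nadia 175, Diego 346. Eliminate Nadia.
Round 4: Mei 613, Diego 346. Mei has a majority.

Mei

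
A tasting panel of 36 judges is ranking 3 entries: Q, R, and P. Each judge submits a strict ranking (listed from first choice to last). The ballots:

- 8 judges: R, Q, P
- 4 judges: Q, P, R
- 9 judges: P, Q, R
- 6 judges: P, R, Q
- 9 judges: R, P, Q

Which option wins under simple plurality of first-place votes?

First-place votes: Q 4, R 17, P 15.
R has the most first-place votes.

R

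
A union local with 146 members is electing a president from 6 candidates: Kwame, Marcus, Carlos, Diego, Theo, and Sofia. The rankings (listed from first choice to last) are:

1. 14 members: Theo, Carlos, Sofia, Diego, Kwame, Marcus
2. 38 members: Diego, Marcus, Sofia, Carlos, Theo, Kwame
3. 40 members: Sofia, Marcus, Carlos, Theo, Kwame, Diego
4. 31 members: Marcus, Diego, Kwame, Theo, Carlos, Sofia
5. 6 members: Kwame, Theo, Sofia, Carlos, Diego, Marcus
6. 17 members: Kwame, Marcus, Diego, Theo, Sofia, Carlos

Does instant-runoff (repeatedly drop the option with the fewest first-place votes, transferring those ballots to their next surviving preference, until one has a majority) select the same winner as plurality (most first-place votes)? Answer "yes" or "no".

Instant-runoff — R1 Kwame 23, Marcus 31, Carlos 0, Diego 38, Theo 14, Sofia 40 (Carlos out); R2 Kwame 23, Marcus 31, Diego 38, Theo 14, Sofia 40 (Theo out); R3 Kwame 23, Marcus 31, Diego 38, Sofia 54 (Kwame out); R4 Marcus 48, Diego 38, Sofia 60 (Diego out); R5 Marcus 86, Sofia 60 (Marcus winner). Winner: Marcus.
Plurality — first-place votes: Kwame 23, Marcus 31, Carlos 0, Diego 38, Theo 14, Sofia 40. Winner: Sofia.
The two methods disagree.

no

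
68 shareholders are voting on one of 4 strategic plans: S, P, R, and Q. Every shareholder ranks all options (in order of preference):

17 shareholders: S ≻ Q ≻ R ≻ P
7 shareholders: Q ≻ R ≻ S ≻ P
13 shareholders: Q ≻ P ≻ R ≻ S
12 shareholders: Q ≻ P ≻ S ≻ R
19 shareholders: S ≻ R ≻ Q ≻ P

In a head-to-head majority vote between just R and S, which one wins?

S

Voters preferring R to S: 20; preferring S to R: 48.
S wins the head-to-head.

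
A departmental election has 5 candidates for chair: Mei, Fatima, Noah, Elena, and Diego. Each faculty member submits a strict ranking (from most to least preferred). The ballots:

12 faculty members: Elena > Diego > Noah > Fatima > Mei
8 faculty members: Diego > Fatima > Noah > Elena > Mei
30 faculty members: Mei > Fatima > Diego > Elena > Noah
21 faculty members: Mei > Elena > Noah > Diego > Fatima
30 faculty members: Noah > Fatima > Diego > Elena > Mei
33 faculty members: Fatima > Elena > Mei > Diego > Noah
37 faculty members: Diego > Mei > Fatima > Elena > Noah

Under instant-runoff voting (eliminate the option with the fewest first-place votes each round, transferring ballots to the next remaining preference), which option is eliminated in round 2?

Noah

Round 1: Mei 51, Fatima 33, Noah 30, Elena 12, Diego 45. Eliminate Elena.
Round 2: Mei 51, Fatima 33, Noah 30, Diego 57. Eliminate Noah.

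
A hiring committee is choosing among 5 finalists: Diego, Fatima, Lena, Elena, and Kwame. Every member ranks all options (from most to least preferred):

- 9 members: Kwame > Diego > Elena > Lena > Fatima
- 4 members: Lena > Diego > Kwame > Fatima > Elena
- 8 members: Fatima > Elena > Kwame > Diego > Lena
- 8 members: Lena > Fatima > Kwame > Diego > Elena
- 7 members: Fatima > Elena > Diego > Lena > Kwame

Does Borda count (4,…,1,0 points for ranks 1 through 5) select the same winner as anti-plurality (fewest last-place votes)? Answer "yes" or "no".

Borda — scores: Diego 69, Fatima 88, Lena 64, Elena 63, Kwame 76. Winner: Fatima.
Anti-plurality — last-place votes: Diego 0, Fatima 9, Lena 8, Elena 12, Kwame 7. Winner: Diego.
The two methods disagree.

no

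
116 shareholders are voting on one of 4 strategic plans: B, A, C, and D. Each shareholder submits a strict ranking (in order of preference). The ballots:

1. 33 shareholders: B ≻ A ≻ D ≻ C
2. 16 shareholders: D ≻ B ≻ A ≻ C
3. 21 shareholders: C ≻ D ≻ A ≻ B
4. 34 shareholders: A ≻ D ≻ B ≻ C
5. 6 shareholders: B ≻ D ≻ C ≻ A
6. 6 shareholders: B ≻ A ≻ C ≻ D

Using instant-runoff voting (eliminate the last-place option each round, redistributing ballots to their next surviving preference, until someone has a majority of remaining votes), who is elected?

Round 1: B 45, A 34, C 21, D 16. Eliminate D.
Round 2: B 61, A 34, C 21. B has a majority.

B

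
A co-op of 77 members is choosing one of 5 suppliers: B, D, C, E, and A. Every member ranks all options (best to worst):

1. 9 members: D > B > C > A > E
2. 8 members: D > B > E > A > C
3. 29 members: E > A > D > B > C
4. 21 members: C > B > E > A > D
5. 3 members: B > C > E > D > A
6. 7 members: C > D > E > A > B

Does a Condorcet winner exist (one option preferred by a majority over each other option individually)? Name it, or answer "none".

Checking pairwise contests:
D beats B 53–24.
E beats D 53–24.
B beats C 49–28.
B beats E 41–36.
B beats A 41–36.
Every option loses at least one head-to-head, so there is no Condorcet winner.

none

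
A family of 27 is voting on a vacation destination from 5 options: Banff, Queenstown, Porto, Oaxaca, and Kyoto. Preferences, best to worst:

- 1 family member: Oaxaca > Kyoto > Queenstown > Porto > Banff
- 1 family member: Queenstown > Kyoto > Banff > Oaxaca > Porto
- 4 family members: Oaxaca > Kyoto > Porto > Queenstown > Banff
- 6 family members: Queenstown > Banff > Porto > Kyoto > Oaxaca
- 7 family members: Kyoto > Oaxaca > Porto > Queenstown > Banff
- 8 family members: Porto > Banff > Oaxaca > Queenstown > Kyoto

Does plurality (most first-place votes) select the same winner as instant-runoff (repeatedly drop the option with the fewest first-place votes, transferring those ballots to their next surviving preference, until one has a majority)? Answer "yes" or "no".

Plurality — first-place votes: Banff 0, Queenstown 7, Porto 8, Oaxaca 5, Kyoto 7. Winner: Porto.
Instant-runoff — R1 Banff 0, Queenstown 7, Porto 8, Oaxaca 5, Kyoto 7 (Banff out); R2 Queenstown 7, Porto 8, Oaxaca 5, Kyoto 7 (Oaxaca out); R3 Queenstown 7, Porto 8, Kyoto 12 (Queenstown out); R4 Porto 14, Kyoto 13 (Porto winner). Winner: Porto.
The two methods agree.

yes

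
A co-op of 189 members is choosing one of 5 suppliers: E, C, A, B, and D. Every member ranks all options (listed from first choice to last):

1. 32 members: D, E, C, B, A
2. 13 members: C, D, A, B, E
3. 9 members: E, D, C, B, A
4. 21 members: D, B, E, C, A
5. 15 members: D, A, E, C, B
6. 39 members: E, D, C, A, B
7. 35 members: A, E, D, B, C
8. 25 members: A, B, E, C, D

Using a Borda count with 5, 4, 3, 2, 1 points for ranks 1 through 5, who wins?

E: 32·4 + 13·1 + 9·5 + 21·3 + 15·3 + 39·5 + 35·4 + 25·3 = 704
C: 32·3 + 13·5 + 9·3 + 21·2 + 15·2 + 39·3 + 35·1 + 25·2 = 462
A: 32·1 + 13·3 + 9·1 + 21·1 + 15·4 + 39·2 + 35·5 + 25·5 = 539
B: 32·2 + 13·2 + 9·2 + 21·4 + 15·1 + 39·1 + 35·2 + 25·4 = 416
D: 32·5 + 13·4 + 9·4 + 21·5 + 15·5 + 39·4 + 35·3 + 25·1 = 714
D has the highest Borda score (714).

D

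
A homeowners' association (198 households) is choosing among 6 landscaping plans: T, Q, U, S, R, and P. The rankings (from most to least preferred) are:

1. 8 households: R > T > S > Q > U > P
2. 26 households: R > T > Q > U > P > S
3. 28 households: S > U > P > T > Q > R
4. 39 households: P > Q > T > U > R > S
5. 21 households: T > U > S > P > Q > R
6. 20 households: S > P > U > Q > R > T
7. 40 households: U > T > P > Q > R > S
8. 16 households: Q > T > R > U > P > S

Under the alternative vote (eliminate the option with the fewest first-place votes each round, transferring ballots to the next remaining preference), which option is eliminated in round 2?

R

Round 1: T 21, Q 16, U 40, S 48, R 34, P 39. Eliminate Q.
Round 2: T 37, U 40, S 48, R 34, P 39. Eliminate R.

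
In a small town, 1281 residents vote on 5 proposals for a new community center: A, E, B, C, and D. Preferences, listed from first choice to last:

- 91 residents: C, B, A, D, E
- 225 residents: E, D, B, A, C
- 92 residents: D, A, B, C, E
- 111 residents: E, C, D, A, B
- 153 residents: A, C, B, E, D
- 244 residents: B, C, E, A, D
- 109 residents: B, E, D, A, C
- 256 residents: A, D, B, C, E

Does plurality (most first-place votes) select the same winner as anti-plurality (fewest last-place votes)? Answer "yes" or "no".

yes

Plurality — first-place votes: A 409, E 336, B 353, C 91, D 92. Winner: A.
Anti-plurality — last-place votes: A 0, E 439, B 111, C 334, D 397. Winner: A.
The two methods agree.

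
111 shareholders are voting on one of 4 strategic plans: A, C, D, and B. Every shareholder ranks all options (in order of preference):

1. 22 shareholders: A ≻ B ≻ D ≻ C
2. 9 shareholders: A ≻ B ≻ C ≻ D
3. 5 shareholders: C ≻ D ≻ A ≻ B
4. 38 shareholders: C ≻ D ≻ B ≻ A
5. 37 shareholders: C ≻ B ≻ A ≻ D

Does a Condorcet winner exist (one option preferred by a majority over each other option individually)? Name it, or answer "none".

C vs A: 80–31 for C.
C vs D: 89–22 for C.
C vs B: 80–31 for C.
C beats every other option head-to-head.

C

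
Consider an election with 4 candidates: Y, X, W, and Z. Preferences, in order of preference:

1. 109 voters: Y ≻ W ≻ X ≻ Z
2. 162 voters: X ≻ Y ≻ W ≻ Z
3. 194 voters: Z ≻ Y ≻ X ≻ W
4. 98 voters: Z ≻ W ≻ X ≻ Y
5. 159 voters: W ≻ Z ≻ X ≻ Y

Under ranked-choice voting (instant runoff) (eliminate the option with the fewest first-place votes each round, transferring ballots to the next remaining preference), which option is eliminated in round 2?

X

Round 1: Y 109, X 162, W 159, Z 292. Eliminate Y.
Round 2: X 162, W 268, Z 292. Eliminate X.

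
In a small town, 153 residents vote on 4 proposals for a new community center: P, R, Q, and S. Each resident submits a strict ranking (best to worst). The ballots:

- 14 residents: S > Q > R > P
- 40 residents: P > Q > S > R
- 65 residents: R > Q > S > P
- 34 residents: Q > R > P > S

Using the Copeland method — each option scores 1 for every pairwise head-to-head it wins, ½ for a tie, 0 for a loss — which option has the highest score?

P: loses to R, Q, and S → score 0.
R: beats P and S; loses to Q → score 2.
Q: beats P, R, and S → score 3.
S: beats P; loses to R and Q → score 1.
Q has the best pairwise record.

Q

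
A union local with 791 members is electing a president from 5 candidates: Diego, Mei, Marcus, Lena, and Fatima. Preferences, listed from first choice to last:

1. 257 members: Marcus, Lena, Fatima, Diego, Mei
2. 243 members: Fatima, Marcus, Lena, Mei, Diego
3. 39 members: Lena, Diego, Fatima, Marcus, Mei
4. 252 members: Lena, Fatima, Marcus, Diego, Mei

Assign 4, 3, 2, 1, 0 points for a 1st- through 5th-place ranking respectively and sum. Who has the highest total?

Diego: 257·1 + 243·0 + 39·3 + 252·1 = 626
Mei: 257·0 + 243·1 + 39·0 + 252·0 = 243
Marcus: 257·4 + 243·3 + 39·1 + 252·2 = 2300
Lena: 257·3 + 243·2 + 39·4 + 252·4 = 2421
Fatima: 257·2 + 243·4 + 39·2 + 252·3 = 2320
Lena has the highest Borda score (2421).

Lena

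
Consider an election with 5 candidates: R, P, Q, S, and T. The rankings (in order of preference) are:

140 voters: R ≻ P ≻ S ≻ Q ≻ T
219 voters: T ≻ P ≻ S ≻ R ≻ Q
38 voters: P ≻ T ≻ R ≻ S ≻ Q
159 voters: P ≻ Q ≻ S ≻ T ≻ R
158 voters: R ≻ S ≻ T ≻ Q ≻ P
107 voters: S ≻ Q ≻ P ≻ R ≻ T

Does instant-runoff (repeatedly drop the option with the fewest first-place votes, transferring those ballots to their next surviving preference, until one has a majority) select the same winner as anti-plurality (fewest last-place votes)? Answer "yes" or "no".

no

Instant-runoff — R1 R 298, P 197, Q 0, S 107, T 219 (Q out); R2 R 298, P 197, S 107, T 219 (S out); R3 R 298, P 304, T 219 (T out); R4 R 298, P 523 (P winner). Winner: P.
Anti-plurality — last-place votes: R 159, P 158, Q 257, S 0, T 247. Winner: S.
The two methods disagree.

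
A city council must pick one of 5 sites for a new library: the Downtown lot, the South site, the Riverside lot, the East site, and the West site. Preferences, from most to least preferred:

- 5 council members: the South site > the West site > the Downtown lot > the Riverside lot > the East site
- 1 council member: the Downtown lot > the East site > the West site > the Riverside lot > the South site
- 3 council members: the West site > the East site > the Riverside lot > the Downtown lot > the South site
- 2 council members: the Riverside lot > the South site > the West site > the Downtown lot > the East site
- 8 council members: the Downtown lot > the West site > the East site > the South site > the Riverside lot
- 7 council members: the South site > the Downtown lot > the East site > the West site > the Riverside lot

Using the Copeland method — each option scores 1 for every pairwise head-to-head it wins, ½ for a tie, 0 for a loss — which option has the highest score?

the Downtown lot: beats the Riverside lot, the East site, and the West site; loses to the South site → score 3.
the South site: beats the Downtown lot, the Riverside lot, the East site, and the West site → score 4.
the Riverside lot: loses to the Downtown lot, the South site, the East site, and the West site → score 0.
the East site: beats the Riverside lot; loses to the Downtown lot, the South site, and the West site → score 1.
the West site: beats the Riverside lot and the East site; loses to the Downtown lot and the South site → score 2.
the South site has the best pairwise record.

the South site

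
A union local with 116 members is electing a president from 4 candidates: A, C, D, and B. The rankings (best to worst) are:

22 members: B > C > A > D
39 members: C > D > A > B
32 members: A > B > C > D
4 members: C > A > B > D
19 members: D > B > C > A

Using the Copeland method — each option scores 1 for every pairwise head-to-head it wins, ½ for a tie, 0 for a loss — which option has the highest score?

C

A: beats B; ties D; loses to C → score 1.5.
C: beats A and D; loses to B → score 2.
D: ties A and B; loses to C → score 1.
B: beats C; ties D; loses to A → score 1.5.
C has the best pairwise record.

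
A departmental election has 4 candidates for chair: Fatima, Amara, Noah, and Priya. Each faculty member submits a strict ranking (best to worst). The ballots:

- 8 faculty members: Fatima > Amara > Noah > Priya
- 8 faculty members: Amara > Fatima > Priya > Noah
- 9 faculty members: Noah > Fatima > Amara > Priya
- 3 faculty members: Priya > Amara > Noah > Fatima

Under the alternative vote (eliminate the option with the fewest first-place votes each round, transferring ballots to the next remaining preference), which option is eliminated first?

Round 1: Fatima 8, Amara 8, Noah 9, Priya 3. Eliminate Priya.

Priya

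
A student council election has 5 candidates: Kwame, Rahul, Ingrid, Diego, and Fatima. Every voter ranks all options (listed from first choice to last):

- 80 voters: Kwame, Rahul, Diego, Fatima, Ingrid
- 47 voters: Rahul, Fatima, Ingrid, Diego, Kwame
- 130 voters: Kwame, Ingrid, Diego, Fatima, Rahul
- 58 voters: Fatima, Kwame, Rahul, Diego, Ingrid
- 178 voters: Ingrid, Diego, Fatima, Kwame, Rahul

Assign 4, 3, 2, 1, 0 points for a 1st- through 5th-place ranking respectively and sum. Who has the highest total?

Kwame: 80·4 + 47·0 + 130·4 + 58·3 + 178·1 = 1192
Rahul: 80·3 + 47·4 + 130·0 + 58·2 + 178·0 = 544
Ingrid: 80·0 + 47·2 + 130·3 + 58·0 + 178·4 = 1196
Diego: 80·2 + 47·1 + 130·2 + 58·1 + 178·3 = 1059
Fatima: 80·1 + 47·3 + 130·1 + 58·4 + 178·2 = 939
Ingrid has the highest Borda score (1196).

Ingrid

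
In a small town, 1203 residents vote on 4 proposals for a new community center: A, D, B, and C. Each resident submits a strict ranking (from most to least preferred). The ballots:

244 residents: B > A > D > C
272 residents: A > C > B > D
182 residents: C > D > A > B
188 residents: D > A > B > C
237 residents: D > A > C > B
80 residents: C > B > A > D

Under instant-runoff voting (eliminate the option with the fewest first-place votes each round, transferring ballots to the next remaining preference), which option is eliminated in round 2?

C

Round 1: A 272, D 425, B 244, C 262. Eliminate B.
Round 2: A 516, D 425, C 262. Eliminate C.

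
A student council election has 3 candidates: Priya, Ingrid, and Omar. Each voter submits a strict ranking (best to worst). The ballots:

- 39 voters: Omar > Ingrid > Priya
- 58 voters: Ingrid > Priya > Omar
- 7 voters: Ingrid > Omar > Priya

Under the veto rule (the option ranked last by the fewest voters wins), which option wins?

Last-place votes: Priya 46, Ingrid 0, Omar 58.
Ingrid is ranked last by the fewest voters, so Ingrid wins.

Ingrid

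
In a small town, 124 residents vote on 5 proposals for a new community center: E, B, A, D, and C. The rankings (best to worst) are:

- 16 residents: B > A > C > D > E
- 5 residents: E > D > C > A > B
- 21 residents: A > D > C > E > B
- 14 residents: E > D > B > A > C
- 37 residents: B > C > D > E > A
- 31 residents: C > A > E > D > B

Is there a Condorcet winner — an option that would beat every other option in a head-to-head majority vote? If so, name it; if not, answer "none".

Checking pairwise contests:
A beats E 68–56.
E beats B 71–53.
B beats A 67–57.
A beats D 68–56.
B beats C 67–57.
Every option loses at least one head-to-head, so there is no Condorcet winner.

none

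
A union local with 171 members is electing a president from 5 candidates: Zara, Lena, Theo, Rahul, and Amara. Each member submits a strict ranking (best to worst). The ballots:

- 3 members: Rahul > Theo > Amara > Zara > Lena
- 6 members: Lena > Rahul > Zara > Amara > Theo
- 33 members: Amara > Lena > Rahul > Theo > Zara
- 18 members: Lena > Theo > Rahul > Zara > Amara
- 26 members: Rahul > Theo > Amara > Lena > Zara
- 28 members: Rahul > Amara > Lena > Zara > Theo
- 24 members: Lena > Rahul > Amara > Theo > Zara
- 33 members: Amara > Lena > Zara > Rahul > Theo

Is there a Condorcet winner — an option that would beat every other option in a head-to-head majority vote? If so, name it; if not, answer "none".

Checking pairwise contests:
Lena beats Zara 168–3.
Amara beats Lena 123–48.
Lena beats Theo 142–29.
Lena beats Rahul 114–57.
Rahul beats Amara 105–66.
Every option loses at least one head-to-head, so there is no Condorcet winner.

none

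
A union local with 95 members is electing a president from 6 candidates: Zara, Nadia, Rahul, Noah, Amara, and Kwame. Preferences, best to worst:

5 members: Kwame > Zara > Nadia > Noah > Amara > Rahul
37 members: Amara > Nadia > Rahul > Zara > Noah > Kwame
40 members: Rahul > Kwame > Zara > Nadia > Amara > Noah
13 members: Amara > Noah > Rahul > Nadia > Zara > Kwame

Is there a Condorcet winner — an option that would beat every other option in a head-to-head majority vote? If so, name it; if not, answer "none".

Amara

Amara vs Zara: 50–45 for Amara.
Amara vs Nadia: 50–45 for Amara.
Amara vs Rahul: 55–40 for Amara.
Amara vs Noah: 90–5 for Amara.
Amara vs Kwame: 50–45 for Amara.
Amara beats every other option head-to-head.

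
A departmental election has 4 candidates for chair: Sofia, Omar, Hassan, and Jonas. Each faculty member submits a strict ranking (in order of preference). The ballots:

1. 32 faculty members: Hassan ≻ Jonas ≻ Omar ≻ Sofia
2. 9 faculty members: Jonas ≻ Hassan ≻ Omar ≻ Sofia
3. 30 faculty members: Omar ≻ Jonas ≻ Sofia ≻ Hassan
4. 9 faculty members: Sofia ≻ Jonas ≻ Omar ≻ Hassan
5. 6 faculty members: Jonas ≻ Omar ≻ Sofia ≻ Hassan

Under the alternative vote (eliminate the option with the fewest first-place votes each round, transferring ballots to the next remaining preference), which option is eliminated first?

Round 1: Sofia 9, Omar 30, Hassan 32, Jonas 15. Eliminate Sofia.

Sofia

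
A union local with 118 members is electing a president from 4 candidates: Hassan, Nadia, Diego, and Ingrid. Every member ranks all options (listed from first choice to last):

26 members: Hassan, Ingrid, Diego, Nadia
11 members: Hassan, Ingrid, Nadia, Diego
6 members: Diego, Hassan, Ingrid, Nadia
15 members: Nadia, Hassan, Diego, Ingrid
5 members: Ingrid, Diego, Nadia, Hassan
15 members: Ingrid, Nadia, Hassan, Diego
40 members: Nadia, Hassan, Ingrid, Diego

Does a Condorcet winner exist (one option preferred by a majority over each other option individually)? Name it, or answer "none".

none

Checking pairwise contests:
Nadia beats Hassan 75–43.
Ingrid beats Nadia 63–55.
Hassan beats Diego 107–11.
Hassan beats Ingrid 98–20.
Every option loses at least one head-to-head, so there is no Condorcet winner.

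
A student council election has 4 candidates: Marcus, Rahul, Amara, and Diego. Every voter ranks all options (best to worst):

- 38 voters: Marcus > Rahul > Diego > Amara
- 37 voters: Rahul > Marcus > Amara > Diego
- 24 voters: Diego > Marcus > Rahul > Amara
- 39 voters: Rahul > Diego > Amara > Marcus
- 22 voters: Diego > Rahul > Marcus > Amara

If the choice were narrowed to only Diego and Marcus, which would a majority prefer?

Diego

Voters preferring Diego to Marcus: 85; preferring Marcus to Diego: 75.
Diego wins the head-to-head.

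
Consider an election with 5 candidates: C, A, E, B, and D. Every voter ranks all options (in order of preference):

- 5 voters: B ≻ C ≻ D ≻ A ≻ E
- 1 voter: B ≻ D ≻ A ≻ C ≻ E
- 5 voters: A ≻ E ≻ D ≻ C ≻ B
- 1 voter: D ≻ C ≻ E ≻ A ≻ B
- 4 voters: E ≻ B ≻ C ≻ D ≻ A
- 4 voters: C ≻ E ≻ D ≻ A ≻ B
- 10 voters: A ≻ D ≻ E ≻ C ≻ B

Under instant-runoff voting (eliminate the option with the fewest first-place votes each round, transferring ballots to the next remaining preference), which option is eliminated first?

D

Round 1: C 4, A 15, E 4, B 6, D 1. Eliminate D.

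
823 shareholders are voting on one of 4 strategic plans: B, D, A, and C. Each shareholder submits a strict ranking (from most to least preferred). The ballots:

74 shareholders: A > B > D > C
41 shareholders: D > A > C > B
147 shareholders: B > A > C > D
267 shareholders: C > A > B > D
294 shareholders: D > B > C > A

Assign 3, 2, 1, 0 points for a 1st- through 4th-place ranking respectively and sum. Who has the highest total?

B: 74·2 + 41·0 + 147·3 + 267·1 + 294·2 = 1444
D: 74·1 + 41·3 + 147·0 + 267·0 + 294·3 = 1079
A: 74·3 + 41·2 + 147·2 + 267·2 + 294·0 = 1132
C: 74·0 + 41·1 + 147·1 + 267·3 + 294·1 = 1283
B has the highest Borda score (1444).

B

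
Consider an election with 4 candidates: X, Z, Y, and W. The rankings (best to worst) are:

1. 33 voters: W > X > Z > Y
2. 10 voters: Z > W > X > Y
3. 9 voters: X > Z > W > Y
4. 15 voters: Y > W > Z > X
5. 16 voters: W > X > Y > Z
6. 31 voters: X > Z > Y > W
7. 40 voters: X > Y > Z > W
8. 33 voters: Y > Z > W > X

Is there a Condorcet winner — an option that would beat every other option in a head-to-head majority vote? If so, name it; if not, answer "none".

Checking pairwise contests:
W beats X 107–80.
X beats Z 129–58.
X beats Y 139–48.
Z beats W 123–64.
Every option loses at least one head-to-head, so there is no Condorcet winner.

none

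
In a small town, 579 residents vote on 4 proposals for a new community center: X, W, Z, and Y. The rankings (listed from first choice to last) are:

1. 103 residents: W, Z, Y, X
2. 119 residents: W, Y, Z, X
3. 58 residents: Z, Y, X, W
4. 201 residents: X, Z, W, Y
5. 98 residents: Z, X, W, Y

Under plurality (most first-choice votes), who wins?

First-place votes: X 201, W 222, Z 156, Y 0.
W has the most first-place votes.

W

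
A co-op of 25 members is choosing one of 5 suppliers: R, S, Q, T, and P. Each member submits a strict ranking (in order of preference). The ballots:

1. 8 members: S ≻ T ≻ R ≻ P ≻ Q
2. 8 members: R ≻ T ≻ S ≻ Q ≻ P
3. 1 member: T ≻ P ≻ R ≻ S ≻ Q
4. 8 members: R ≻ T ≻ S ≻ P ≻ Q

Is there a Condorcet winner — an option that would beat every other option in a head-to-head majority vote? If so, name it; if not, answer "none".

R vs S: 17–8 for R.
R vs Q: 25–0 for R.
R vs T: 16–9 for R.
R vs P: 24–1 for R.
R beats every other option head-to-head.

R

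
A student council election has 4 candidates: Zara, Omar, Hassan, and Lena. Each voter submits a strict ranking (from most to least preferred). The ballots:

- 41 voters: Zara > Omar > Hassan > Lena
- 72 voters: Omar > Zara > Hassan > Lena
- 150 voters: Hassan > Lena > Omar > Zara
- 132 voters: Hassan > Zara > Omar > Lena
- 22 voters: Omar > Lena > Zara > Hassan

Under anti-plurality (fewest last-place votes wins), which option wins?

Last-place votes: Zara 150, Omar 0, Hassan 22, Lena 245.
Omar is ranked last by the fewest voters, so Omar wins.

Omar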